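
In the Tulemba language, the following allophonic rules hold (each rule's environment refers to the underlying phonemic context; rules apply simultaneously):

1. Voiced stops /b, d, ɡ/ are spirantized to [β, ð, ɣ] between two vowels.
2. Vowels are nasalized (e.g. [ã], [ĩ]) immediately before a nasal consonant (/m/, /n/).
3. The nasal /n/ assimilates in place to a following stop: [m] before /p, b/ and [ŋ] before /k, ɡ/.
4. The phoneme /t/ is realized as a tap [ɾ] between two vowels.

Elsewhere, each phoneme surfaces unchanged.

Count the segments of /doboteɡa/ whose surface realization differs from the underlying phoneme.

Segments that undergo a rule: /b/ → [β] (rule 1); /t/ → [ɾ] (rule 4); /ɡ/ → [ɣ] (rule 1).
All other segments surface unchanged.

3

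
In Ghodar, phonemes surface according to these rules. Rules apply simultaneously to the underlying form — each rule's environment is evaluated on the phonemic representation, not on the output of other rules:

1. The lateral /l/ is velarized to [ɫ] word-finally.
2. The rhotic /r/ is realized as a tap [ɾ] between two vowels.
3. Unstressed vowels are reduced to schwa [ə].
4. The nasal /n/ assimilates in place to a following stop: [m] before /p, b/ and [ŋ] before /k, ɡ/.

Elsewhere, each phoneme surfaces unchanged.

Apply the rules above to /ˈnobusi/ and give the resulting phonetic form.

/n/ — word-initial; rule 4 does not apply here → [n].
/o/ — between /n/ and /b/; rule 3 does not apply here → [o].
/b/ (between /o/ and /u/): no rule targets it → [b].
/u/ (between /b/ and /s/): in an unstressed syllable, so rule 3 applies → [ə].
/s/ stays [s].
/i/ (word-final) occurs in an unstressed syllable → [ə] by rule 3.

[ˈnobəsə]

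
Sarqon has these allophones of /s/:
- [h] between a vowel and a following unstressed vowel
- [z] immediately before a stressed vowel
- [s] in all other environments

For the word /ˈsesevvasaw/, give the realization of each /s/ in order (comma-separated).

Occurrence 1 (position 1): immediately before a stressed vowel → [z].
Occurrence 2 (position 3): between a vowel and a following unstressed vowel → [h].
Occurrence 3 (position 8): between a vowel and a following unstressed vowel → [h].

[z], [h], [h]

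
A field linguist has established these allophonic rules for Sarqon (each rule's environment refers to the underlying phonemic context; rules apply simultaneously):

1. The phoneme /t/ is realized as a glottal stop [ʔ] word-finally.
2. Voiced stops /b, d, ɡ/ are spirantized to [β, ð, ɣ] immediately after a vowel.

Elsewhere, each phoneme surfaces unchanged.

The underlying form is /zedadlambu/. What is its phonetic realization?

[zeðaðlambu]

/z/ — not in any rule's target class → [z].
/e/ (between /z/ and /d/): no rule targets it → [e].
/d/ (between /e/ and /a/): immediately after a vowel, so rule 2 applies → [ð].
/a/ — not in any rule's target class → [a].
/d/ (between /a/ and /l/): immediately after a vowel, so rule 2 applies → [ð].
/l/ (between /d/ and /a/): no rule targets it → [l].
/a/ stays [a].
/m/ (between /a/ and /b/) is unaffected → [m].
/b/ (between /m/ and /u/) fails the environment for rule 2, so it stays [b].
/u/ (word-final) is unaffected → [u].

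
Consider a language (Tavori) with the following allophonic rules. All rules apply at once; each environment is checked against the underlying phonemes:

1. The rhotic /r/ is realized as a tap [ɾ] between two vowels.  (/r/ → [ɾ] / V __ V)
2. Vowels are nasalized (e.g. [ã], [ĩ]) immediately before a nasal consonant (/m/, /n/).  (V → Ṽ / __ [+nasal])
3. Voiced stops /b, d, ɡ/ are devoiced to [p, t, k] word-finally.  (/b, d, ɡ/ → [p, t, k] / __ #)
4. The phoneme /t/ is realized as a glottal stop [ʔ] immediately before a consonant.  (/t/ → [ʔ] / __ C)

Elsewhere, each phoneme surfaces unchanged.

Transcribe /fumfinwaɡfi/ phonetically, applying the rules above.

[fũmfĩnwaɡfi]

/f/ stays [f].
Rule 2 applies to /u/ (between /f/ and /m/: before a nasal consonant) → [ũ].
/m/ stays [m].
/f/ (between /m/ and /i/) is unaffected → [f].
/i/ (between /f/ and /n/) occurs before a nasal consonant → [ĩ] by rule 2.
/n/ — not in any rule's target class → [n].
/w/ (between /n/ and /a/) is unaffected → [w].
/a/ (between /w/ and /ɡ/) is in the target of rule 2 but the environment (before a nasal consonant) is not met → [a].
/ɡ/ (between /a/ and /f/) fails the environment for rule 3, so it stays [ɡ].
/f/ — not in any rule's target class → [f].
/i/ — word-final; rule 2 does not apply here → [i].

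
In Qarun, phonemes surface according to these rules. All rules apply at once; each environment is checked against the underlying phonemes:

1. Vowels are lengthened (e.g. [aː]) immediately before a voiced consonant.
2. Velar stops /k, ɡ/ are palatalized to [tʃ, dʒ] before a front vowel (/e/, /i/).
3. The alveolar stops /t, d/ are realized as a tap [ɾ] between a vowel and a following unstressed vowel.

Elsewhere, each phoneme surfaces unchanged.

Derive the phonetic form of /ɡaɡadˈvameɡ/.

/ɡ/ (word-initial) fails the environment for rule 2, so it stays [ɡ].
/a/ (between /ɡ/ and /ɡ/) occurs before a voiced consonant → [aː] by rule 1.
/ɡ/ — between /a/ and /a/; rule 2 does not apply here → [ɡ].
/a/ — between /ɡ/ and /d/, before a voiced consonant — surfaces as [aː] (rule 1).
/d/ (between /a/ and /v/): rule 3 targets it, but not between a vowel and a following unstressed vowel → unchanged [d].
/v/ — not in any rule's target class → [v].
/a/ (between /v/ and /m/): before a voiced consonant, so rule 1 applies → [aː].
/m/ — not in any rule's target class → [m].
/e/ (between /m/ and /ɡ/): before a voiced consonant, so rule 1 applies → [eː].
/ɡ/ (word-final): rule 2 targets it, but not before a front vowel → unchanged [ɡ].

[ɡaːɡaːdˈvaːmeːɡ]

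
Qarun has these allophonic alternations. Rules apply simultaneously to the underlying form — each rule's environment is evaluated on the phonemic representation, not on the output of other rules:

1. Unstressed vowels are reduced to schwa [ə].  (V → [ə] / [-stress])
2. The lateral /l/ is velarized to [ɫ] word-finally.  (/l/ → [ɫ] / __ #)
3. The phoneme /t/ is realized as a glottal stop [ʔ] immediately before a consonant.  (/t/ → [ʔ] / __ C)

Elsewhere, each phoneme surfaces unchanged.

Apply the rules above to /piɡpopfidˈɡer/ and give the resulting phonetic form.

/p/ (word-initial) is unaffected → [p].
/i/ — between /p/ and /ɡ/, in an unstressed syllable — surfaces as [ə] (rule 1).
/ɡ/ — not in any rule's target class → [ɡ].
/p/ (between /ɡ/ and /o/) is unaffected → [p].
/o/ — between /p/ and /p/, in an unstressed syllable — surfaces as [ə] (rule 1).
/p/ stays [p].
/f/ stays [f].
Rule 1 applies to /i/ (between /f/ and /d/: in an unstressed syllable) → [ə].
/d/ (between /i/ and /ɡ/) is unaffected → [d].
/ɡ/ (between /d/ and /e/): no rule targets it → [ɡ].
/e/ (between /ɡ/ and /r/) is in the target of rule 1 but the environment (in an unstressed syllable) is not met → [e].
/r/ (word-final) is unaffected → [r].

[pəɡpəpfədˈɡer]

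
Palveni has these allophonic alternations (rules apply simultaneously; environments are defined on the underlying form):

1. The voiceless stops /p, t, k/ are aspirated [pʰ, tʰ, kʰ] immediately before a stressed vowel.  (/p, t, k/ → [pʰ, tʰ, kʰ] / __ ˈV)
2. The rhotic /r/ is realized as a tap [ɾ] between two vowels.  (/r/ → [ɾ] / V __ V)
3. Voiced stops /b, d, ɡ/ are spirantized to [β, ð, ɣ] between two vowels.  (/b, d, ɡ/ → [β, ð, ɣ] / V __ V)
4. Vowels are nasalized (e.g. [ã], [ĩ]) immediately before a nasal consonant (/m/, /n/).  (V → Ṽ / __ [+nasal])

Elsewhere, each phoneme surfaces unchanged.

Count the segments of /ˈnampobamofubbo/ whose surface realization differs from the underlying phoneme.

Segments that undergo a rule: /a/ → [ã] (rule 4); /b/ → [β] (rule 3); /a/ → [ã] (rule 4).
All other segments surface unchanged.

3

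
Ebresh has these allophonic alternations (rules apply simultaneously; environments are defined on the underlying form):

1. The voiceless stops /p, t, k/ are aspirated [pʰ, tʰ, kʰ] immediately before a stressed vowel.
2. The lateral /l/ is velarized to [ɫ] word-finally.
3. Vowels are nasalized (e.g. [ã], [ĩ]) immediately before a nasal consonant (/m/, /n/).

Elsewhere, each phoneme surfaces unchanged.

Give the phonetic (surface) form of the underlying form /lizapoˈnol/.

[lizapõˈnoɫ]

/l/ (word-initial) is in the target of rule 2 but the environment (word-finally) is not met → [l].
/i/ (between /l/ and /z/): rule 3 targets it, but not before a nasal consonant → unchanged [i].
/z/ (between /i/ and /a/): no rule targets it → [z].
/a/ (between /z/ and /p/): rule 3 targets it, but not before a nasal consonant → unchanged [a].
/p/ (between /a/ and /o/): rule 1 targets it, but not immediately before a stressed vowel → unchanged [p].
/o/ (between /p/ and /n/): before a nasal consonant, so rule 3 applies → [õ].
/n/ stays [n].
/o/ (between /n/ and /l/) is in the target of rule 3 but the environment (before a nasal consonant) is not met → [o].
Rule 2 applies to /l/ (word-final: word-finally) → [ɫ].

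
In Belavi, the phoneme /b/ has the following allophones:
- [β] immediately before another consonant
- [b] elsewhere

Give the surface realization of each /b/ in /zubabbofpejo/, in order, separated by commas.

Occurrence 1 (position 3): no conditioning environment matches → elsewhere allophone [b].
Occurrence 2 (position 5): immediately before another consonant → [β].
Occurrence 3 (position 6): no conditioning environment matches → elsewhere allophone [b].

[b], [β], [b]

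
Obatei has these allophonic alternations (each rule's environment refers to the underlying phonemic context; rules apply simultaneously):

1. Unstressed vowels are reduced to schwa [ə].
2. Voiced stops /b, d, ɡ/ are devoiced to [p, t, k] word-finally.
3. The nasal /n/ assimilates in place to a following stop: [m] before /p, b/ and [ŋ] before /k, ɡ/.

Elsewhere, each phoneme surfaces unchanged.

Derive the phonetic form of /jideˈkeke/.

/i/ meets the environment for rule 1 (in an unstressed syllable) → [ə].
/d/ (between /i/ and /e/) fails the environment for rule 2, so it stays [d].
/e/ (between /d/ and /k/): in an unstressed syllable, so rule 1 applies → [ə].
/e/ — between /k/ and /k/; rule 1 does not apply here → [e].
Rule 1 applies to /e/ (word-final: in an unstressed syllable) → [ə].

[jədəˈkekə]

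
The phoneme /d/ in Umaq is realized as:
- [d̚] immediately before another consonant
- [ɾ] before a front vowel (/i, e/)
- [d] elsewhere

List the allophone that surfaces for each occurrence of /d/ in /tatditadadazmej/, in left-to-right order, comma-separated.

Occurrence 1 (position 4): before a front vowel (/i, e/) → [ɾ].
Occurrence 2 (position 8): no conditioning environment matches → elsewhere allophone [d].
Occurrence 3 (position 10): no conditioning environment matches → elsewhere allophone [d].

[ɾ], [d], [d]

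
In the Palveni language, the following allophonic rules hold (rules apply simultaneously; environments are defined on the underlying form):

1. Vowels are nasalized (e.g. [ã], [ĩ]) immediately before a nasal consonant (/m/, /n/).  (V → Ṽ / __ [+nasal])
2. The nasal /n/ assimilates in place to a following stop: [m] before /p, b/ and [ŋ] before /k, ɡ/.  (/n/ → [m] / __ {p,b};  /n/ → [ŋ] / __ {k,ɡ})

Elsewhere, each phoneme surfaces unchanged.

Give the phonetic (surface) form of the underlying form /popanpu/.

[popãmpu]

/p/ — not in any rule's target class → [p].
/o/ (between /p/ and /p/) is in the target of rule 1 but the environment (before a nasal consonant) is not met → [o].
/p/ (between /o/ and /a/) is unaffected → [p].
/a/ meets the environment for rule 1 (before a nasal consonant) → [ã].
/n/ meets the environment for rule 2 (before a labial or velar stop) → [m].
/p/ stays [p].
/u/ (word-final) fails the environment for rule 1, so it stays [u].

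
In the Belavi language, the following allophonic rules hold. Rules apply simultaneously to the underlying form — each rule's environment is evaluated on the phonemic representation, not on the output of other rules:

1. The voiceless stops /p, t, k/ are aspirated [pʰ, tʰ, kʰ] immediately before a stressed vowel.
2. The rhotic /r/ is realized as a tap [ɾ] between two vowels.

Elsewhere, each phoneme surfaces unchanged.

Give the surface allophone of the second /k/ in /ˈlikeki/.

/k/ (between /e/ and /i/) fails the environment for rule 1, so it stays [k].

[k]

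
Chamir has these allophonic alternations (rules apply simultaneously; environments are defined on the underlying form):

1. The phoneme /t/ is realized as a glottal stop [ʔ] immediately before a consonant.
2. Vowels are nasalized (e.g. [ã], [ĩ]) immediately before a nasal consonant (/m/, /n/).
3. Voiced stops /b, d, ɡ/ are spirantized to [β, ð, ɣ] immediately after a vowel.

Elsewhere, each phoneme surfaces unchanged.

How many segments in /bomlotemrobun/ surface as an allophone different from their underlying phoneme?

4

Segments that undergo a rule: /o/ → [õ] (rule 2); /e/ → [ẽ] (rule 2); /b/ → [β] (rule 3); /u/ → [ũ] (rule 2).
All other segments surface unchanged.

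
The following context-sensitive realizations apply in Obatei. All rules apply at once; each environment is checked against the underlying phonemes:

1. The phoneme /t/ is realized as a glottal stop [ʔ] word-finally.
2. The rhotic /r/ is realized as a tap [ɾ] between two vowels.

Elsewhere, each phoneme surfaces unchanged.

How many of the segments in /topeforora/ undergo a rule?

Segments that undergo a rule: /r/ → [ɾ] (rule 2); /r/ → [ɾ] (rule 2).
All other segments surface unchanged.

2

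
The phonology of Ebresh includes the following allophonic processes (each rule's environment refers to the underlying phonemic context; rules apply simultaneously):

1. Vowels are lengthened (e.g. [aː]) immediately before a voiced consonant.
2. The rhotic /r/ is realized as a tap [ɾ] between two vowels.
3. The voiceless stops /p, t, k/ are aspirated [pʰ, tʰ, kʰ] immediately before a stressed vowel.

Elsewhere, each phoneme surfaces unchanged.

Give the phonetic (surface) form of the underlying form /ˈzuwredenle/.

[ˈzuːwreːdeːnle]

/z/ stays [z].
/u/ meets the environment for rule 1 (before a voiced consonant) → [uː].
/w/ (between /u/ and /r/) is unaffected → [w].
/r/ (between /w/ and /e/) is in the target of rule 2 but the environment (between two vowels) is not met → [r].
/e/ meets the environment for rule 1 (before a voiced consonant) → [eː].
/d/ (between /e/ and /e/): no rule targets it → [d].
/e/ (between /d/ and /n/): before a voiced consonant, so rule 1 applies → [eː].
/n/ — not in any rule's target class → [n].
/l/ stays [l].
/e/ — word-final; rule 1 does not apply here → [e].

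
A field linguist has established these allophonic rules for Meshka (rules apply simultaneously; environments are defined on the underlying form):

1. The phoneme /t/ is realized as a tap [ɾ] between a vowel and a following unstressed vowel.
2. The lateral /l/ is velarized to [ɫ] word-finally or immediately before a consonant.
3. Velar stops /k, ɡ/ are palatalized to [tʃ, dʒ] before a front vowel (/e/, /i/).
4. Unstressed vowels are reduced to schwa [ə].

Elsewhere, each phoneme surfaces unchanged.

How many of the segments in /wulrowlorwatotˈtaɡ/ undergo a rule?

7

Segments that undergo a rule: /u/ → [ə] (rule 4); /l/ → [ɫ] (rule 2); /o/ → [ə] (rule 4); /o/ → [ə] (rule 4); /a/ → [ə] (rule 4); /t/ → [ɾ] (rule 1); /o/ → [ə] (rule 4).
All other segments surface unchanged.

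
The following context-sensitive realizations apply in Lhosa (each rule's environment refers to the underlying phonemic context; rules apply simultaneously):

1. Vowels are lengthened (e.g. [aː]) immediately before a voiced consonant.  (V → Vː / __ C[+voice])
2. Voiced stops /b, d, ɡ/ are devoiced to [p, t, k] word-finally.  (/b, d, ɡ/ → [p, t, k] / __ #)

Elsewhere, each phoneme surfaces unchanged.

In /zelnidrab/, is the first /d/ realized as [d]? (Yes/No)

/d/ (between /i/ and /r/) is in the target of rule 2 but the environment (word-finally) is not met → [d].
The actual realization is [d], which matches [d].

Yes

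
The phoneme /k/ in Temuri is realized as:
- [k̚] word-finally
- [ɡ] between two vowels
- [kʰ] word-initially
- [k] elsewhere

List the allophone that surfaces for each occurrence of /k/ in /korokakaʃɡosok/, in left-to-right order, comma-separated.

Occurrence 1 (position 1): word-initially → [kʰ].
Occurrence 2 (position 5): between two vowels → [ɡ].
Occurrence 3 (position 7): between two vowels → [ɡ].
Occurrence 4 (position 14): word-finally → [k̚].

[kʰ], [ɡ], [ɡ], [k̚]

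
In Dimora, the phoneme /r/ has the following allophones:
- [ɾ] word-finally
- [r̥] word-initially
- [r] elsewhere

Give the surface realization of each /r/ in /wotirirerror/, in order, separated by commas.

Occurrence 1 (position 5): no conditioning environment matches → elsewhere allophone [r].
Occurrence 2 (position 7): no conditioning environment matches → elsewhere allophone [r].
Occurrence 3 (position 9): no conditioning environment matches → elsewhere allophone [r].
Occurrence 4 (position 10): no conditioning environment matches → elsewhere allophone [r].
Occurrence 5 (position 12): word-finally → [ɾ].

[r], [r], [r], [r], [ɾ]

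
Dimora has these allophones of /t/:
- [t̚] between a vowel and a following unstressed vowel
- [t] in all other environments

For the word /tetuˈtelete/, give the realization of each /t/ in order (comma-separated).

Occurrence 1 (position 1): no conditioning environment matches → elsewhere allophone [t].
Occurrence 2 (position 3): between a vowel and a following unstressed vowel → [t̚].
Occurrence 3 (position 5): no conditioning environment matches → elsewhere allophone [t].
Occurrence 4 (position 9): between a vowel and a following unstressed vowel → [t̚].

[t], [t̚], [t], [t̚]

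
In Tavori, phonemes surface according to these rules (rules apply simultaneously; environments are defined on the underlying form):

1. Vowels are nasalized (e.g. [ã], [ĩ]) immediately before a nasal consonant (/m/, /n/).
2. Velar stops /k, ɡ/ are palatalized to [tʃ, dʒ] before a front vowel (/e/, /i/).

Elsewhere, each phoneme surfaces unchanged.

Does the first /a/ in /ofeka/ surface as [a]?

Yes

/a/ (word-final) is in the target of rule 1 but the environment (before a nasal consonant) is not met → [a].
The actual realization is [a], which matches [a].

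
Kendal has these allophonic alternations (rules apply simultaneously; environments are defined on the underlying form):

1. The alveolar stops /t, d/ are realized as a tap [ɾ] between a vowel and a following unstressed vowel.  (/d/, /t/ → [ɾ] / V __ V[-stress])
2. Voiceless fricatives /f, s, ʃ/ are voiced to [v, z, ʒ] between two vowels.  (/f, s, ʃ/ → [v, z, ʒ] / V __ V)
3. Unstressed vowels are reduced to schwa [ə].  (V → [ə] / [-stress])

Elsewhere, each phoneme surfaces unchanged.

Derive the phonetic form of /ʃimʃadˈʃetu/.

/ʃ/ (word-initial) is in the target of rule 2 but the environment (between two vowels) is not met → [ʃ].
Rule 3 applies to /i/ (between /ʃ/ and /m/: in an unstressed syllable) → [ə].
/m/ (between /i/ and /ʃ/) is unaffected → [m].
/ʃ/ (between /m/ and /a/) fails the environment for rule 2, so it stays [ʃ].
/a/ (between /ʃ/ and /d/): in an unstressed syllable, so rule 3 applies → [ə].
/d/ (between /a/ and /ʃ/): rule 1 targets it, but not between a vowel and a following unstressed vowel → unchanged [d].
/ʃ/ (between /d/ and /e/) is in the target of rule 2 but the environment (between two vowels) is not met → [ʃ].
/e/ — between /ʃ/ and /t/; rule 3 does not apply here → [e].
Rule 1 applies to /t/ (between /e/ and /u/: between a vowel and a following unstressed vowel) → [ɾ].
/u/ — word-final, in an unstressed syllable — surfaces as [ə] (rule 3).

[ʃəmʃədˈʃeɾə]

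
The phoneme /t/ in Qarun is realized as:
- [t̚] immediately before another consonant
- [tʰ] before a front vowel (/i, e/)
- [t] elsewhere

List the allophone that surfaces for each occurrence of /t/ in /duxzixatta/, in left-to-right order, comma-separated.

[t̚], [t]

Occurrence 1 (position 8): immediately before another consonant → [t̚].
Occurrence 2 (position 9): no conditioning environment matches → elsewhere allophone [t].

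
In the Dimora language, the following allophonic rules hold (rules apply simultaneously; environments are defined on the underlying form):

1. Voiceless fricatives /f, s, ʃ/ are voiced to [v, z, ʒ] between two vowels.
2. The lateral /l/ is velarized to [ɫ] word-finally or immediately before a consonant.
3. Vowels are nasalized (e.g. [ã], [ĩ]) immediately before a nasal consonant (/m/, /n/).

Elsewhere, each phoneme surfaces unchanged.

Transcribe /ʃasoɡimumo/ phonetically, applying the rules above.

[ʃazoɡĩmũmo]

/ʃ/ (word-initial) fails the environment for rule 1, so it stays [ʃ].
/a/ (between /ʃ/ and /s/): rule 3 targets it, but not before a nasal consonant → unchanged [a].
/s/ meets the environment for rule 1 (between two vowels) → [z].
/o/ (between /s/ and /ɡ/) is in the target of rule 3 but the environment (before a nasal consonant) is not met → [o].
/ɡ/ — not in any rule's target class → [ɡ].
/i/ — between /ɡ/ and /m/, before a nasal consonant — surfaces as [ĩ] (rule 3).
/m/ (between /i/ and /u/): no rule targets it → [m].
Rule 3 applies to /u/ (between /m/ and /m/: before a nasal consonant) → [ũ].
/m/ stays [m].
/o/ (word-final) fails the environment for rule 3, so it stays [o].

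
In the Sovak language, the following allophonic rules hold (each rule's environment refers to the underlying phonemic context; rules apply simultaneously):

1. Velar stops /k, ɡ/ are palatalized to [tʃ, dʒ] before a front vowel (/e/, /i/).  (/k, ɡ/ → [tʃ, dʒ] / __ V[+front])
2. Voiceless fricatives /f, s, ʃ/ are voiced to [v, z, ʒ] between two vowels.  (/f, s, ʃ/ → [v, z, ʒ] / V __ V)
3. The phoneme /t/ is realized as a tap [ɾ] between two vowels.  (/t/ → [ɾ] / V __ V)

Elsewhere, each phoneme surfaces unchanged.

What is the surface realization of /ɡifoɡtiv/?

[dʒivoɡtiv]

Rule 1 applies to /ɡ/ (word-initial: before a front vowel) → [dʒ].
/i/ (between /ɡ/ and /f/): no rule targets it → [i].
/f/ (between /i/ and /o/) occurs between two vowels → [v] by rule 2.
/o/ (between /f/ and /ɡ/) is unaffected → [o].
/ɡ/ (between /o/ and /t/): rule 1 targets it, but not before a front vowel → unchanged [ɡ].
/t/ — between /ɡ/ and /i/; rule 3 does not apply here → [t].
/i/ (between /t/ and /v/) is unaffected → [i].
/v/ (word-final): no rule targets it → [v].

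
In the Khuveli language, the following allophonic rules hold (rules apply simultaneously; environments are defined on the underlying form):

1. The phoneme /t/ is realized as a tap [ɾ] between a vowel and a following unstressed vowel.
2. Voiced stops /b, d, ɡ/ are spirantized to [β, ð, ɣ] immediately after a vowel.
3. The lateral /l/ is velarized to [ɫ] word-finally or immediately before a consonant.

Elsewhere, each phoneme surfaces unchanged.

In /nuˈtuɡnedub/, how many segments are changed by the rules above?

Segments that undergo a rule: /ɡ/ → [ɣ] (rule 2); /d/ → [ð] (rule 2); /b/ → [β] (rule 2).
All other segments surface unchanged.

3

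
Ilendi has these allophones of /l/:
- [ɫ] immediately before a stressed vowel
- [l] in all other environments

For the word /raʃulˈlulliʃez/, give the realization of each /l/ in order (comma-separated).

[l], [ɫ], [l], [l]

Occurrence 1 (position 5): no conditioning environment matches → elsewhere allophone [l].
Occurrence 2 (position 6): immediately before a stressed vowel → [ɫ].
Occurrence 3 (position 8): no conditioning environment matches → elsewhere allophone [l].
Occurrence 4 (position 9): no conditioning environment matches → elsewhere allophone [l].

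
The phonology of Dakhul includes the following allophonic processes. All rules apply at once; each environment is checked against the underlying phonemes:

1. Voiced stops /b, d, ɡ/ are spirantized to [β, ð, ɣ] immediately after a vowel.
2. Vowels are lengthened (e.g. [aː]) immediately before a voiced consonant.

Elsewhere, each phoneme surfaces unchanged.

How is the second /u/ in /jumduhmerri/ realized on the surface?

[u]

/u/ — between /d/ and /h/; rule 2 does not apply here → [u].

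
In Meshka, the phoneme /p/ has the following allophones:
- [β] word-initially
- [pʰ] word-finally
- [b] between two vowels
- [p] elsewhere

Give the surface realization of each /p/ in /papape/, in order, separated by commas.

Occurrence 1 (position 1): word-initially → [β].
Occurrence 2 (position 3): between two vowels → [b].
Occurrence 3 (position 5): between two vowels → [b].

[β], [b], [b]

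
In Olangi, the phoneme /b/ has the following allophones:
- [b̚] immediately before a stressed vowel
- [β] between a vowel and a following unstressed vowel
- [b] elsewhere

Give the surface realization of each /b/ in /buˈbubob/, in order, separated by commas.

[b], [b̚], [β], [b]

Occurrence 1 (position 1): no conditioning environment matches → elsewhere allophone [b].
Occurrence 2 (position 3): immediately before a stressed vowel → [b̚].
Occurrence 3 (position 5): between a vowel and a following unstressed vowel → [β].
Occurrence 4 (position 7): no conditioning environment matches → elsewhere allophone [b].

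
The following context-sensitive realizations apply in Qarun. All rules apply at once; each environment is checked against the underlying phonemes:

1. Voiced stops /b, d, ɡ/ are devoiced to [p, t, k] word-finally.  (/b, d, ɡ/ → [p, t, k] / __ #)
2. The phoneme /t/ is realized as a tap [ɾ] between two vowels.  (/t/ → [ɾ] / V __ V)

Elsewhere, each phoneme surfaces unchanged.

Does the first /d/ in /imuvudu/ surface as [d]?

/d/ (between /u/ and /u/) fails the environment for rule 1, so it stays [d].
The actual realization is [d], which matches [d].

Yes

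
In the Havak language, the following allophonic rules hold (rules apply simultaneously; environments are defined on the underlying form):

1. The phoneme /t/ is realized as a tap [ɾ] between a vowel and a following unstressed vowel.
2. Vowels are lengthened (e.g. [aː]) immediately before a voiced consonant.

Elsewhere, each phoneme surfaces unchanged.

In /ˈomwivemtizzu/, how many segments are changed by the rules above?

4

Segments that undergo a rule: /o/ → [oː] (rule 2); /i/ → [iː] (rule 2); /e/ → [eː] (rule 2); /i/ → [iː] (rule 2).
All other segments surface unchanged.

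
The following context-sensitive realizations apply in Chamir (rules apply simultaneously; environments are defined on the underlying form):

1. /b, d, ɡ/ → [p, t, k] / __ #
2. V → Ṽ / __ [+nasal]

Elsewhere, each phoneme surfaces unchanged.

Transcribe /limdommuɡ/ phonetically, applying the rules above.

[lĩmdõmmuk]

/l/ (word-initial): no rule targets it → [l].
/i/ meets the environment for rule 2 (before a nasal consonant) → [ĩ].
/m/ — not in any rule's target class → [m].
/d/ (between /m/ and /o/) is in the target of rule 1 but the environment (word-finally) is not met → [d].
/o/ (between /d/ and /m/) occurs before a nasal consonant → [õ] by rule 2.
/m/ — not in any rule's target class → [m].
/m/ stays [m].
/u/ (between /m/ and /ɡ/): rule 2 targets it, but not before a nasal consonant → unchanged [u].
/ɡ/ (word-final) occurs word-finally → [k] by rule 1.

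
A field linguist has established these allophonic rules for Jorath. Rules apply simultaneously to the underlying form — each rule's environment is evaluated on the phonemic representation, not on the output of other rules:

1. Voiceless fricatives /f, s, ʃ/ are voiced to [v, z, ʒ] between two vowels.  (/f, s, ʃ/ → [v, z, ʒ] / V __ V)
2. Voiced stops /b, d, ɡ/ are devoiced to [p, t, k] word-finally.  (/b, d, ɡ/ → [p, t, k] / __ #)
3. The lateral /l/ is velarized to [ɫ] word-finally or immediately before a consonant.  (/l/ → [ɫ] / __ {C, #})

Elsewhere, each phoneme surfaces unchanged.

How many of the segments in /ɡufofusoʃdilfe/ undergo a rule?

Segments that undergo a rule: /f/ → [v] (rule 1); /f/ → [v] (rule 1); /s/ → [z] (rule 1); /l/ → [ɫ] (rule 3).
All other segments surface unchanged.

4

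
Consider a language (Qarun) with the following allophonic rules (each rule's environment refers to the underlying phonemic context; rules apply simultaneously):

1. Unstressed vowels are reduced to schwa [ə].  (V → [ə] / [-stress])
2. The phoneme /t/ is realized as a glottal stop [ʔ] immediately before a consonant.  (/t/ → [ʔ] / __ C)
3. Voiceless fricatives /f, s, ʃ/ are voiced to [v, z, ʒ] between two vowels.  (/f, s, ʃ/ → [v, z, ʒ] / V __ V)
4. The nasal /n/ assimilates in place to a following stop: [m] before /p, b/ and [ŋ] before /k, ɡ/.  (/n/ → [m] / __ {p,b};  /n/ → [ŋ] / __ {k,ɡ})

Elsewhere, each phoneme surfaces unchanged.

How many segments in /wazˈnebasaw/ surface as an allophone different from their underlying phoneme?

4

Segments that undergo a rule: /a/ → [ə] (rule 1); /a/ → [ə] (rule 1); /s/ → [z] (rule 3); /a/ → [ə] (rule 1).
All other segments surface unchanged.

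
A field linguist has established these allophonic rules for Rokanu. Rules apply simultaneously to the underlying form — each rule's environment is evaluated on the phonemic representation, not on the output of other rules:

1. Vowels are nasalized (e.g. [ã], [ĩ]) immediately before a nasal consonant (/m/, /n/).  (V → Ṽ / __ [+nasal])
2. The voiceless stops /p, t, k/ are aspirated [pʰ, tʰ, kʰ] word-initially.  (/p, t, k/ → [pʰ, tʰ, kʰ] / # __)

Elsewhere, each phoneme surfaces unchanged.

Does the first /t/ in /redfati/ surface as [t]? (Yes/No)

Yes

/t/ (between /a/ and /i/): rule 2 targets it, but not word-initially → unchanged [t].
The actual realization is [t], which matches [t].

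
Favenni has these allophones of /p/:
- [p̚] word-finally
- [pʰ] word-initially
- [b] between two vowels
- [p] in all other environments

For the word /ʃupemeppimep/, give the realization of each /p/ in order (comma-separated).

Occurrence 1 (position 3): between two vowels → [b].
Occurrence 2 (position 7): no conditioning environment matches → elsewhere allophone [p].
Occurrence 3 (position 8): no conditioning environment matches → elsewhere allophone [p].
Occurrence 4 (position 12): word-finally → [p̚].

[b], [p], [p], [p̚]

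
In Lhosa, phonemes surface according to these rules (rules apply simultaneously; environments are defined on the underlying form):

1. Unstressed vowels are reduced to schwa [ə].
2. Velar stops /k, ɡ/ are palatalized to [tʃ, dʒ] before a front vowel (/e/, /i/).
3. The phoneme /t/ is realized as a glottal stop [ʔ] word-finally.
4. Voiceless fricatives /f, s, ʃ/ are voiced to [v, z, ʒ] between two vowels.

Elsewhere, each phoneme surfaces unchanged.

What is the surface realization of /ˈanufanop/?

[ˈanəvənəp]

/a/ (word-initial) is in the target of rule 1 but the environment (in an unstressed syllable) is not met → [a].
/n/ (between /a/ and /u/) is unaffected → [n].
/u/ meets the environment for rule 1 (in an unstressed syllable) → [ə].
/f/ (between /u/ and /a/): between two vowels, so rule 4 applies → [v].
/a/ (between /f/ and /n/) occurs in an unstressed syllable → [ə] by rule 1.
/n/ (between /a/ and /o/) is unaffected → [n].
/o/ (between /n/ and /p/): in an unstressed syllable, so rule 1 applies → [ə].
/p/ — not in any rule's target class → [p].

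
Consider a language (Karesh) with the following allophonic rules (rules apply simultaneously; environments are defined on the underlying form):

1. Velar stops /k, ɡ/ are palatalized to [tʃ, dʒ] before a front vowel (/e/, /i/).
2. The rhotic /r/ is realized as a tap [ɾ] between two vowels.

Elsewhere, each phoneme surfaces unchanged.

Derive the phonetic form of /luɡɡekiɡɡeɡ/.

[luɡdʒetʃiɡdʒeɡ]

/ɡ/ (between /u/ and /ɡ/) is in the target of rule 1 but the environment (before a front vowel) is not met → [ɡ].
Rule 1 applies to /ɡ/ (between /ɡ/ and /e/: before a front vowel) → [dʒ].
/k/ — between /e/ and /i/, before a front vowel — surfaces as [tʃ] (rule 1).
/ɡ/ (between /i/ and /ɡ/) is in the target of rule 1 but the environment (before a front vowel) is not met → [ɡ].
/ɡ/ (between /ɡ/ and /e/) occurs before a front vowel → [dʒ] by rule 1.
/ɡ/ (word-final) is in the target of rule 1 but the environment (before a front vowel) is not met → [ɡ].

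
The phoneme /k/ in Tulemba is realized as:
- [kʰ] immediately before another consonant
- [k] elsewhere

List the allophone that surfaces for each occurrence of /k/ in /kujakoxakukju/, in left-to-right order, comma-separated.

[k], [k], [k], [kʰ]

Occurrence 1 (position 1): no conditioning environment matches → elsewhere allophone [k].
Occurrence 2 (position 5): no conditioning environment matches → elsewhere allophone [k].
Occurrence 3 (position 9): no conditioning environment matches → elsewhere allophone [k].
Occurrence 4 (position 11): immediately before another consonant → [kʰ].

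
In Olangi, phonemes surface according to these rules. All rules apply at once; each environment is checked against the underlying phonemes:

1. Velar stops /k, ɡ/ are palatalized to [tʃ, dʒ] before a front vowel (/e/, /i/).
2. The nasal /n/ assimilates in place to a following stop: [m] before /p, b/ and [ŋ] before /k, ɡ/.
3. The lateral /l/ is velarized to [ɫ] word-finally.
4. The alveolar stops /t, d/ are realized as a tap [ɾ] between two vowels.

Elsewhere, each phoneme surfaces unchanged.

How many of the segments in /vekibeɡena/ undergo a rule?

Segments that undergo a rule: /k/ → [tʃ] (rule 1); /ɡ/ → [dʒ] (rule 1).
All other segments surface unchanged.

2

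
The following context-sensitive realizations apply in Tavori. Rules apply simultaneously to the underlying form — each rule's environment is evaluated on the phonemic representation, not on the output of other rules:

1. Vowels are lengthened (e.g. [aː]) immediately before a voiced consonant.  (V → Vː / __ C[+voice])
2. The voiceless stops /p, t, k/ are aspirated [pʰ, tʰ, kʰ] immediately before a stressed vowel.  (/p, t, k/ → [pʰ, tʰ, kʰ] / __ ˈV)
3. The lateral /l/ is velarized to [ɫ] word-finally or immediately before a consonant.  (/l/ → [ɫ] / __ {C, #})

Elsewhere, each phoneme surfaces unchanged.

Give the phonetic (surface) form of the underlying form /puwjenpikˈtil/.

/p/ (word-initial): rule 2 targets it, but not immediately before a stressed vowel → unchanged [p].
/u/ — between /p/ and /w/, before a voiced consonant — surfaces as [uː] (rule 1).
/w/ (between /u/ and /j/): no rule targets it → [w].
/j/ — not in any rule's target class → [j].
/e/ (between /j/ and /n/): before a voiced consonant, so rule 1 applies → [eː].
/n/ (between /e/ and /p/) is unaffected → [n].
/p/ (between /n/ and /i/) fails the environment for rule 2, so it stays [p].
/i/ (between /p/ and /k/) is in the target of rule 1 but the environment (before a voiced consonant) is not met → [i].
/k/ (between /i/ and /t/) is in the target of rule 2 but the environment (immediately before a stressed vowel) is not met → [k].
/t/ (between /k/ and /i/) occurs immediately before a stressed vowel → [tʰ] by rule 2.
/i/ (between /t/ and /l/): before a voiced consonant, so rule 1 applies → [iː].
/l/ meets the environment for rule 3 (word-finally or immediately before a consonant) → [ɫ].

[puːwjeːnpikˈtʰiːɫ]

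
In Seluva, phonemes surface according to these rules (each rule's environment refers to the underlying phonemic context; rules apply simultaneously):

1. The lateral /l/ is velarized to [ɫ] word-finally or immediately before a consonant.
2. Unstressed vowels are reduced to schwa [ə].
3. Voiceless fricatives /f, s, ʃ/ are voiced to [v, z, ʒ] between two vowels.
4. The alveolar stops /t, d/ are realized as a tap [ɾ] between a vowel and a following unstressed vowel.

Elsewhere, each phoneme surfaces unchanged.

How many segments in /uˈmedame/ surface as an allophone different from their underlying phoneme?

4

Segments that undergo a rule: /u/ → [ə] (rule 2); /d/ → [ɾ] (rule 4); /a/ → [ə] (rule 2); /e/ → [ə] (rule 2).
All other segments surface unchanged.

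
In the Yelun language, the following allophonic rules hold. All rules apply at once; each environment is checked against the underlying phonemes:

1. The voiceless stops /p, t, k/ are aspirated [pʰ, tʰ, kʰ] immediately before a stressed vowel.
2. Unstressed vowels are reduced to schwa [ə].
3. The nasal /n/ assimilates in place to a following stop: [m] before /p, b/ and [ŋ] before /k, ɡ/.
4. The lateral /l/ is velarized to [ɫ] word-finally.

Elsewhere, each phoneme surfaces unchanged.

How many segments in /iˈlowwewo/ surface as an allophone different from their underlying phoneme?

Segments that undergo a rule: /i/ → [ə] (rule 2); /e/ → [ə] (rule 2); /o/ → [ə] (rule 2).
All other segments surface unchanged.

3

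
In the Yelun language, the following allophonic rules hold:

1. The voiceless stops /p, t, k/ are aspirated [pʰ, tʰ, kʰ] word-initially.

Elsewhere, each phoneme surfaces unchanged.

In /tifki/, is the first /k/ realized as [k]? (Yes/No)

Yes

/k/ (between /f/ and /i/) is in the target of rule 1 but the environment (word-initially) is not met → [k].
The actual realization is [k], which matches [k].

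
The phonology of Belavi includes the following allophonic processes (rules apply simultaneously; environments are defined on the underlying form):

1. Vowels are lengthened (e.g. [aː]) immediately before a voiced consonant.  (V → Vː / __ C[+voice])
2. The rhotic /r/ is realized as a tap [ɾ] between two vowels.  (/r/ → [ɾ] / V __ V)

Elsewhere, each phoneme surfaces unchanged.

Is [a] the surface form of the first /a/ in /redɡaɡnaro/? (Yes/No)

/a/ — between /ɡ/ and /ɡ/, before a voiced consonant — surfaces as [aː] (rule 1).
The actual realization is [aː], not [a].

No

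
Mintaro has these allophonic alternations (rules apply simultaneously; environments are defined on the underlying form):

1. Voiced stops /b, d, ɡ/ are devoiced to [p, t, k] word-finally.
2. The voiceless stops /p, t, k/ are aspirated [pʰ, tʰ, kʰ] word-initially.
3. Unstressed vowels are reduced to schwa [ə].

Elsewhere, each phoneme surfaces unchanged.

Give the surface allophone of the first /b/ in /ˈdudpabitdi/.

/b/ (between /a/ and /i/) fails the environment for rule 1, so it stays [b].

[b]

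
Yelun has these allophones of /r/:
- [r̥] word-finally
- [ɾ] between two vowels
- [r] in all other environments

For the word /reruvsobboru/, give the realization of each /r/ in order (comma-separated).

[r], [ɾ], [ɾ]

Occurrence 1 (position 1): no conditioning environment matches → elsewhere allophone [r].
Occurrence 2 (position 3): between two vowels → [ɾ].
Occurrence 3 (position 11): between two vowels → [ɾ].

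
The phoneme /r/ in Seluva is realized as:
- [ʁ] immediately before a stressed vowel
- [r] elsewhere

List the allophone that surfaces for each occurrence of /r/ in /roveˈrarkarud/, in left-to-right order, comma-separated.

[r], [ʁ], [r], [r]

Occurrence 1 (position 1): no conditioning environment matches → elsewhere allophone [r].
Occurrence 2 (position 5): immediately before a stressed vowel → [ʁ].
Occurrence 3 (position 7): no conditioning environment matches → elsewhere allophone [r].
Occurrence 4 (position 10): no conditioning environment matches → elsewhere allophone [r].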